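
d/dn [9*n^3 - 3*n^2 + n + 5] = 27*n^2 - 6*n + 1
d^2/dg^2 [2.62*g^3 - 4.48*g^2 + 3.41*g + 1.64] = 15.72*g - 8.96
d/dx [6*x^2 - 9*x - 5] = 12*x - 9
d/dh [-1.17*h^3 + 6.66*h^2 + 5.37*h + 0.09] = -3.51*h^2 + 13.32*h + 5.37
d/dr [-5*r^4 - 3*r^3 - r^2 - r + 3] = -20*r^3 - 9*r^2 - 2*r - 1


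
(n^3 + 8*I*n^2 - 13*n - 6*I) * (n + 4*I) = n^4 + 12*I*n^3 - 45*n^2 - 58*I*n + 24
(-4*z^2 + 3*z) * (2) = -8*z^2 + 6*z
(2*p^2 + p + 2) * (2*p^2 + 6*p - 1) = 4*p^4 + 14*p^3 + 8*p^2 + 11*p - 2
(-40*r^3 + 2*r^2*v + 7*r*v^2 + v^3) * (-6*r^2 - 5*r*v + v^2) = 240*r^5 + 188*r^4*v - 92*r^3*v^2 - 39*r^2*v^3 + 2*r*v^4 + v^5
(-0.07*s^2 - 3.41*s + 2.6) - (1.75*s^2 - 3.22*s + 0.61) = -1.82*s^2 - 0.19*s + 1.99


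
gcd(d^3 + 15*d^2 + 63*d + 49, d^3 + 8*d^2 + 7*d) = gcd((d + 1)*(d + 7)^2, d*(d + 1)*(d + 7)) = d^2 + 8*d + 7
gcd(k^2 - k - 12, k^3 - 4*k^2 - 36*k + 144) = k - 4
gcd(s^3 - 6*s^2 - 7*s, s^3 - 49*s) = s^2 - 7*s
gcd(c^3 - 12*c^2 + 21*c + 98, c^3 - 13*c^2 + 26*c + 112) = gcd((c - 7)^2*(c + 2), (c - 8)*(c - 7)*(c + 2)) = c^2 - 5*c - 14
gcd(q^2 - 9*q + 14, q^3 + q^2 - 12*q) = 1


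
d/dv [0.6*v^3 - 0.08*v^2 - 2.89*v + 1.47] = 1.8*v^2 - 0.16*v - 2.89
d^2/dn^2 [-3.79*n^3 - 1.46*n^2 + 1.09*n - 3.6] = -22.74*n - 2.92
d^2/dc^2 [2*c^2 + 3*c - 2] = 4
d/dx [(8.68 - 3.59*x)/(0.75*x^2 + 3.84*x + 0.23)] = (2.6925*x^2 - 13.02*x - 34.1569)/(0.5625*x^4 + 5.76*x^3 + 15.0906*x^2 + 1.7664*x + 0.0529)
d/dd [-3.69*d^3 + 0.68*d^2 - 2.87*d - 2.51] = -11.07*d^2 + 1.36*d - 2.87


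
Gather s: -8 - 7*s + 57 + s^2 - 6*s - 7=s^2 - 13*s + 42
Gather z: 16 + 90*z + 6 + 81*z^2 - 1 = 81*z^2 + 90*z + 21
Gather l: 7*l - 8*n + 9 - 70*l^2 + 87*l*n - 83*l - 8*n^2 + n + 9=-70*l^2 + l*(87*n - 76) - 8*n^2 - 7*n + 18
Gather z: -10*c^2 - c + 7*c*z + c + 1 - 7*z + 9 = -10*c^2 + z*(7*c - 7) + 10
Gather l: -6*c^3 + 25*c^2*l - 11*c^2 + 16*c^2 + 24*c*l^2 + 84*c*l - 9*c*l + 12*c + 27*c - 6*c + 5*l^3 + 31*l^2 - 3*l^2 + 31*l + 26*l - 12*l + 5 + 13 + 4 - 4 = -6*c^3 + 5*c^2 + 33*c + 5*l^3 + l^2*(24*c + 28) + l*(25*c^2 + 75*c + 45) + 18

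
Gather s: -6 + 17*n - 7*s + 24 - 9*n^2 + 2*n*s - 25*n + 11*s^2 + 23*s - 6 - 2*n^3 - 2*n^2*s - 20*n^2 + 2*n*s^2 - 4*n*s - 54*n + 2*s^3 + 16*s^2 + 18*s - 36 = -2*n^3 - 29*n^2 - 62*n + 2*s^3 + s^2*(2*n + 27) + s*(-2*n^2 - 2*n + 34) - 24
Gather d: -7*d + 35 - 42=-7*d - 7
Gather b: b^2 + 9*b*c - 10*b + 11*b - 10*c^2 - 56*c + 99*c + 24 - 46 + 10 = b^2 + b*(9*c + 1) - 10*c^2 + 43*c - 12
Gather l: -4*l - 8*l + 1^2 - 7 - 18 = -12*l - 24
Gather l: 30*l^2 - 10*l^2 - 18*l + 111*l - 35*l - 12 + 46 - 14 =20*l^2 + 58*l + 20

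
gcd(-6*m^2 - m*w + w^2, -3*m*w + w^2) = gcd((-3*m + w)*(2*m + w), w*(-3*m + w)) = -3*m + w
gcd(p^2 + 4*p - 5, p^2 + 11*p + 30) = p + 5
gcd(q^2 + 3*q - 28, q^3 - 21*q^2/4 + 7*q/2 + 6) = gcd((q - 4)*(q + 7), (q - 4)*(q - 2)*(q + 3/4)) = q - 4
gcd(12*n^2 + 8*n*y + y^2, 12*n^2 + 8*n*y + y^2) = 12*n^2 + 8*n*y + y^2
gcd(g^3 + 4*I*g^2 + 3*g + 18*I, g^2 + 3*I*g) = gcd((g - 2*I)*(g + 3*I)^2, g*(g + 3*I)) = g + 3*I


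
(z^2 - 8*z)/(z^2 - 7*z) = (z - 8)/(z - 7)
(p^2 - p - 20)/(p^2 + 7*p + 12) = (p - 5)/(p + 3)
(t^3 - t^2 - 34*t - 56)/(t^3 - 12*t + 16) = (t^2 - 5*t - 14)/(t^2 - 4*t + 4)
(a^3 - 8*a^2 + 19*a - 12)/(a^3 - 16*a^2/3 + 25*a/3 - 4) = 3*(a - 4)/(3*a - 4)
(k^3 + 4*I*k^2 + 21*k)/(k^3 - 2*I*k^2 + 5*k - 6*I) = k*(k + 7*I)/(k^2 + I*k + 2)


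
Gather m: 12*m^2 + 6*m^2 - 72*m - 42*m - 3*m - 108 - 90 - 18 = 18*m^2 - 117*m - 216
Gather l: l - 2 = l - 2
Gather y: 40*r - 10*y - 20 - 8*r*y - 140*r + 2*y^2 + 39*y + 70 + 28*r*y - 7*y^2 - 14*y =-100*r - 5*y^2 + y*(20*r + 15) + 50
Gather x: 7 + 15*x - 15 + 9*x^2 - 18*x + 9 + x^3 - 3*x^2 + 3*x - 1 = x^3 + 6*x^2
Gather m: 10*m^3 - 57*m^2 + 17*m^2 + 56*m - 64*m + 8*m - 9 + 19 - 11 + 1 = 10*m^3 - 40*m^2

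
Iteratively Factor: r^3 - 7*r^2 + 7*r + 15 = (r - 5)*(r^2 - 2*r - 3) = (r - 5)*(r + 1)*(r - 3)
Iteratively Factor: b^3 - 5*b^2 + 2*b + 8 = (b - 4)*(b^2 - b - 2) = (b - 4)*(b + 1)*(b - 2)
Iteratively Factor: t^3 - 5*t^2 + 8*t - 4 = (t - 2)*(t^2 - 3*t + 2) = (t - 2)^2*(t - 1)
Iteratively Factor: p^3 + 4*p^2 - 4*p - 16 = (p + 2)*(p^2 + 2*p - 8) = (p - 2)*(p + 2)*(p + 4)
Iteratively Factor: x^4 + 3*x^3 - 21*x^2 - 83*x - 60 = (x + 4)*(x^3 - x^2 - 17*x - 15) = (x + 1)*(x + 4)*(x^2 - 2*x - 15) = (x - 5)*(x + 1)*(x + 4)*(x + 3)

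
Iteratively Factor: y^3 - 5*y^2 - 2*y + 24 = (y + 2)*(y^2 - 7*y + 12) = (y - 4)*(y + 2)*(y - 3)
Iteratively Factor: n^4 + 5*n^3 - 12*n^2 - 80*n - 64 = (n - 4)*(n^3 + 9*n^2 + 24*n + 16) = (n - 4)*(n + 1)*(n^2 + 8*n + 16) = (n - 4)*(n + 1)*(n + 4)*(n + 4)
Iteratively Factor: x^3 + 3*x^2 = (x + 3)*(x^2) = x*(x + 3)*(x)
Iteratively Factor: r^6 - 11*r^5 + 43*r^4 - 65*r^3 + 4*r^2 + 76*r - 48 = (r - 2)*(r^5 - 9*r^4 + 25*r^3 - 15*r^2 - 26*r + 24) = (r - 2)*(r + 1)*(r^4 - 10*r^3 + 35*r^2 - 50*r + 24) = (r - 2)*(r - 1)*(r + 1)*(r^3 - 9*r^2 + 26*r - 24) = (r - 3)*(r - 2)*(r - 1)*(r + 1)*(r^2 - 6*r + 8) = (r - 3)*(r - 2)^2*(r - 1)*(r + 1)*(r - 4)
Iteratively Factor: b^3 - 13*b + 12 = (b - 1)*(b^2 + b - 12) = (b - 1)*(b + 4)*(b - 3)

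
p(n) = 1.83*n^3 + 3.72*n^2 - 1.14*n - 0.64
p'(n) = 5.49*n^2 + 7.44*n - 1.14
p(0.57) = 0.26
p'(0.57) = 4.88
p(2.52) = 49.40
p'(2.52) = 52.47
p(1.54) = 13.11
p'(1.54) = 23.34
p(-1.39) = 3.22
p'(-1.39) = -0.87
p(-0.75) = 1.54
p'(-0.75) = -3.63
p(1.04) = 4.26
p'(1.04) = 12.54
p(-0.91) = 2.10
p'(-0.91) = -3.36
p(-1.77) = 2.88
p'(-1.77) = 2.89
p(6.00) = 521.72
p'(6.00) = 241.14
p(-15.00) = -5322.79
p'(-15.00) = 1122.51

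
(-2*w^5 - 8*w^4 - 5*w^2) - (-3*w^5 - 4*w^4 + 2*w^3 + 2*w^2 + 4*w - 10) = w^5 - 4*w^4 - 2*w^3 - 7*w^2 - 4*w + 10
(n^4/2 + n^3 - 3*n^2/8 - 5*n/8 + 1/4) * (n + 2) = n^5/2 + 2*n^4 + 13*n^3/8 - 11*n^2/8 - n + 1/2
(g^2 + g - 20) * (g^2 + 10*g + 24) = g^4 + 11*g^3 + 14*g^2 - 176*g - 480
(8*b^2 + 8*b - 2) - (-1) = 8*b^2 + 8*b - 1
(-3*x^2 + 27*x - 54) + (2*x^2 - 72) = -x^2 + 27*x - 126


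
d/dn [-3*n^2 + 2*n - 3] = 2 - 6*n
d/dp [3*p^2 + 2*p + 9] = 6*p + 2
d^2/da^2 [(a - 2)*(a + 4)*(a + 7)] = 6*a + 18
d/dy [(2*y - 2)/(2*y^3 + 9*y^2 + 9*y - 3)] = 2*(-4*y^3 - 3*y^2 + 18*y + 6)/(4*y^6 + 36*y^5 + 117*y^4 + 150*y^3 + 27*y^2 - 54*y + 9)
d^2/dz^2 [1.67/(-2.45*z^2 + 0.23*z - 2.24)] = (20.04835*z^2 - 1.88209*z - 1.67*(4.9*z - 0.23)*(9.8*z - 0.46) + 18.32992)/(2.45*z^2 - 0.23*z + 2.24)^3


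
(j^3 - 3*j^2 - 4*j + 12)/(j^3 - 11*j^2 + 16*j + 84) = (j^2 - 5*j + 6)/(j^2 - 13*j + 42)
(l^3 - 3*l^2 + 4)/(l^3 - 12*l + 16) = (l + 1)/(l + 4)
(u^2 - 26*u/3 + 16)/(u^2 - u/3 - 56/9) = 3*(u - 6)/(3*u + 7)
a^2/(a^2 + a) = a/(a + 1)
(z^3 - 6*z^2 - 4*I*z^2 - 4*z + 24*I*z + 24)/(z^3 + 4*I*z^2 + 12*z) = (z^2 - 2*z*(3 + I) + 12*I)/(z*(z + 6*I))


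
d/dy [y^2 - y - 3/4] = 2*y - 1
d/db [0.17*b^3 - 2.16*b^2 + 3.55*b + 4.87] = 0.51*b^2 - 4.32*b + 3.55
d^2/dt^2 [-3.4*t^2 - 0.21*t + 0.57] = -6.80000000000000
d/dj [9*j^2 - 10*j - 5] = 18*j - 10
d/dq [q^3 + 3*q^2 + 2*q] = 3*q^2 + 6*q + 2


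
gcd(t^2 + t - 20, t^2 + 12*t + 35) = t + 5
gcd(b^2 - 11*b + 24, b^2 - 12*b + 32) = b - 8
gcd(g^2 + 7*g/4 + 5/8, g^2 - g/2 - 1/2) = g + 1/2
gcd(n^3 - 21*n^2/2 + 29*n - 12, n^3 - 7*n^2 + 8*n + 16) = n - 4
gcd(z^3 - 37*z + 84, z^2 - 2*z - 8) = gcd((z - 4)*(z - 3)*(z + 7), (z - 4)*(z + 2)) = z - 4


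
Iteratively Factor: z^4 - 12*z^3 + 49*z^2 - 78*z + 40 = (z - 4)*(z^3 - 8*z^2 + 17*z - 10) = (z - 5)*(z - 4)*(z^2 - 3*z + 2) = (z - 5)*(z - 4)*(z - 1)*(z - 2)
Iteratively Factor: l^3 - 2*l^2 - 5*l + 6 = (l - 3)*(l^2 + l - 2) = (l - 3)*(l - 1)*(l + 2)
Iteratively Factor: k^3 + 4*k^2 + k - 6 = (k + 3)*(k^2 + k - 2) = (k - 1)*(k + 3)*(k + 2)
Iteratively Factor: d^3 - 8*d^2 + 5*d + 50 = (d - 5)*(d^2 - 3*d - 10) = (d - 5)^2*(d + 2)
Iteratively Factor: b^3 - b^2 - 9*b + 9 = (b + 3)*(b^2 - 4*b + 3) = (b - 1)*(b + 3)*(b - 3)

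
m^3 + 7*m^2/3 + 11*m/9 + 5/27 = (m + 1/3)^2*(m + 5/3)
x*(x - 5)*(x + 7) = x^3 + 2*x^2 - 35*x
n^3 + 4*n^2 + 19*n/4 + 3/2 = (n + 1/2)*(n + 3/2)*(n + 2)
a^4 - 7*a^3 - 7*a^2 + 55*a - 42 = (a - 7)*(a - 2)*(a - 1)*(a + 3)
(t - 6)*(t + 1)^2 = t^3 - 4*t^2 - 11*t - 6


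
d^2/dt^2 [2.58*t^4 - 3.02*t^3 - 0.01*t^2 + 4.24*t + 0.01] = 30.96*t^2 - 18.12*t - 0.02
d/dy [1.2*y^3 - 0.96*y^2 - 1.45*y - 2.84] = 3.6*y^2 - 1.92*y - 1.45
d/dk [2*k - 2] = 2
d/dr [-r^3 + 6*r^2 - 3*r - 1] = -3*r^2 + 12*r - 3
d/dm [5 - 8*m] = -8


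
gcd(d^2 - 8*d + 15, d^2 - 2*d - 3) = d - 3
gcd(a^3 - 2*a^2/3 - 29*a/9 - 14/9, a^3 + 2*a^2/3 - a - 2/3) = a^2 + 5*a/3 + 2/3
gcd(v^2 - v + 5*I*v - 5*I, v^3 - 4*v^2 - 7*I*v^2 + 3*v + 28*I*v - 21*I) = v - 1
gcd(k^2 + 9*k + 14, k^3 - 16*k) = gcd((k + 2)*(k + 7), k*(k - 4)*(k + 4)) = 1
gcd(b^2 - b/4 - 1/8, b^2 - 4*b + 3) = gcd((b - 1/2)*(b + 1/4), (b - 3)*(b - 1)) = 1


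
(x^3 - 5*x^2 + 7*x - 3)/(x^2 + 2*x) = (x^3 - 5*x^2 + 7*x - 3)/(x*(x + 2))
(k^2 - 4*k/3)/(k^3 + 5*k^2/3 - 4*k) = 1/(k + 3)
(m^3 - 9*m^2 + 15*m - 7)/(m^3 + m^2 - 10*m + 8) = (m^2 - 8*m + 7)/(m^2 + 2*m - 8)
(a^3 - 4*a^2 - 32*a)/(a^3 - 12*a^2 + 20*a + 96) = a*(a + 4)/(a^2 - 4*a - 12)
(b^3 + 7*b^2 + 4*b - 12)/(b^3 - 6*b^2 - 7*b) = (-b^3 - 7*b^2 - 4*b + 12)/(b*(-b^2 + 6*b + 7))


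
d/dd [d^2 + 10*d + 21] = 2*d + 10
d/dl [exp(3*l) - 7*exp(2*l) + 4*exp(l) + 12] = (3*exp(2*l) - 14*exp(l) + 4)*exp(l)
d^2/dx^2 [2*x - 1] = 0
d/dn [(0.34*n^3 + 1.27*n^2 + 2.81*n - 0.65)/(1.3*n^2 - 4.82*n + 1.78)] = (0.442*n^4 - 3.2776*n^3 - 7.9588*n^2 + 6.2112*n + 1.8688)/(1.69*n^4 - 12.532*n^3 + 27.8604*n^2 - 17.1592*n + 3.1684)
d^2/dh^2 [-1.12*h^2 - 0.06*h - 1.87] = -2.24000000000000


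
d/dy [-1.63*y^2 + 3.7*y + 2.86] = 3.7 - 3.26*y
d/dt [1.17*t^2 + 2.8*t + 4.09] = 2.34*t + 2.8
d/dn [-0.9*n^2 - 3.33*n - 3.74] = -1.8*n - 3.33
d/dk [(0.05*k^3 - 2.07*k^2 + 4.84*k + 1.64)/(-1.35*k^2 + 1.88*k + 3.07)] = (-0.0675000000000001*k^4 + 0.188*k^3 + 3.1029*k^2 - 8.2818*k + 11.7756)/(1.8225*k^4 - 5.076*k^3 - 4.7546*k^2 + 11.5432*k + 9.4249)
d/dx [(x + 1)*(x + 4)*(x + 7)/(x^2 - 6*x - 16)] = (x^4 - 12*x^3 - 159*x^2 - 440*x - 456)/(x^4 - 12*x^3 + 4*x^2 + 192*x + 256)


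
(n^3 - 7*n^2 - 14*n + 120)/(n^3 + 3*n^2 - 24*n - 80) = (n - 6)/(n + 4)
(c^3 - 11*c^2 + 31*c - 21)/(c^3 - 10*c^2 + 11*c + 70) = (c^2 - 4*c + 3)/(c^2 - 3*c - 10)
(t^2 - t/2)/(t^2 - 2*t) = (t - 1/2)/(t - 2)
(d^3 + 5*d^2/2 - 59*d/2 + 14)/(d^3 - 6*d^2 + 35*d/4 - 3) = 2*(d + 7)/(2*d - 3)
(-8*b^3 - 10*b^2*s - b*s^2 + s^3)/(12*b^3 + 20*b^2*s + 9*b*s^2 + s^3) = (-4*b + s)/(6*b + s)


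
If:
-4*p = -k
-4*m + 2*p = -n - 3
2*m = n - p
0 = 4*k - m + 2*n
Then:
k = -4/5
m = 6/5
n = 11/5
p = -1/5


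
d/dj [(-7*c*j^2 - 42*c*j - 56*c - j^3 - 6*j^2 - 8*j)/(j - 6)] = (-7*c*j^2 + 84*c*j + 308*c - 2*j^3 + 12*j^2 + 72*j + 48)/(j^2 - 12*j + 36)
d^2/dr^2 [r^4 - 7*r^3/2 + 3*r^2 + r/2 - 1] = 12*r^2 - 21*r + 6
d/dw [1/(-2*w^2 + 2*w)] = (w - 1/2)/(w^2*(w - 1)^2)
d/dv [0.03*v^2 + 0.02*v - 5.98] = 0.06*v + 0.02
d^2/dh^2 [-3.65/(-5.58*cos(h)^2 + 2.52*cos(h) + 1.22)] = (454.59144*(1 - cos(h)^2)^2 - 153.97452*cos(h)^3 + 349.86564*cos(h)^2 + 296.72748*cos(h) - 550.64484)/(-5.58*cos(h)^2 + 2.52*cos(h) + 1.22)^3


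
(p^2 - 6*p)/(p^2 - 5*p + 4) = p*(p - 6)/(p^2 - 5*p + 4)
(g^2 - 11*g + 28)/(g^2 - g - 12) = (g - 7)/(g + 3)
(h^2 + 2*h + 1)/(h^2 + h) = (h + 1)/h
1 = 1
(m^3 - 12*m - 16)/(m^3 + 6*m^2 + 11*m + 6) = (m^2 - 2*m - 8)/(m^2 + 4*m + 3)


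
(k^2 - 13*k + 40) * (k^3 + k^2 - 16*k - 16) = k^5 - 12*k^4 + 11*k^3 + 232*k^2 - 432*k - 640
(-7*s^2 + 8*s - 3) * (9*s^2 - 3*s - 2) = -63*s^4 + 93*s^3 - 37*s^2 - 7*s + 6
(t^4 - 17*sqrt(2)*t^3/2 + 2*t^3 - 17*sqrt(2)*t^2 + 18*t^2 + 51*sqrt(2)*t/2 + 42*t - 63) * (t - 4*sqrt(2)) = t^5 - 25*sqrt(2)*t^4/2 + 2*t^4 - 25*sqrt(2)*t^3 + 86*t^3 - 93*sqrt(2)*t^2/2 + 178*t^2 - 267*t - 168*sqrt(2)*t + 252*sqrt(2)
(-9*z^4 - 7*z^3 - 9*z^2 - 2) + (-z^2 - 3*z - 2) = -9*z^4 - 7*z^3 - 10*z^2 - 3*z - 4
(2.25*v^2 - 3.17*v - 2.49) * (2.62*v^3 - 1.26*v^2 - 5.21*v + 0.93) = 5.895*v^5 - 11.1404*v^4 - 14.2521*v^3 + 21.7456*v^2 + 10.0248*v - 2.3157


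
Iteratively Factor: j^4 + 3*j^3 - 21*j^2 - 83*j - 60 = (j - 5)*(j^3 + 8*j^2 + 19*j + 12) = (j - 5)*(j + 3)*(j^2 + 5*j + 4) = (j - 5)*(j + 3)*(j + 4)*(j + 1)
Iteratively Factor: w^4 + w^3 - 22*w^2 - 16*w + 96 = (w + 3)*(w^3 - 2*w^2 - 16*w + 32) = (w - 4)*(w + 3)*(w^2 + 2*w - 8) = (w - 4)*(w - 2)*(w + 3)*(w + 4)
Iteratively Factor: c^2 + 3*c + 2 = (c + 2)*(c + 1)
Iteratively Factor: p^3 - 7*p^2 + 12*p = (p - 3)*(p^2 - 4*p) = p*(p - 3)*(p - 4)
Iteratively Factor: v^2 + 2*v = (v)*(v + 2)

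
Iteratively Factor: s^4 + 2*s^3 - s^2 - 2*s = (s)*(s^3 + 2*s^2 - s - 2) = s*(s - 1)*(s^2 + 3*s + 2) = s*(s - 1)*(s + 1)*(s + 2)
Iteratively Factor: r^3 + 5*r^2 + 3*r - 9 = (r + 3)*(r^2 + 2*r - 3) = (r + 3)^2*(r - 1)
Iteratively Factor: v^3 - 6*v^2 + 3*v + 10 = (v - 5)*(v^2 - v - 2) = (v - 5)*(v + 1)*(v - 2)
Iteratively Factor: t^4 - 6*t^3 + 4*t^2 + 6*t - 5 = (t - 1)*(t^3 - 5*t^2 - t + 5) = (t - 5)*(t - 1)*(t^2 - 1) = (t - 5)*(t - 1)*(t + 1)*(t - 1)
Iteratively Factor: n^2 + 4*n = (n)*(n + 4)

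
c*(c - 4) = c^2 - 4*c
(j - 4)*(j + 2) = j^2 - 2*j - 8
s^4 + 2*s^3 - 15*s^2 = s^2*(s - 3)*(s + 5)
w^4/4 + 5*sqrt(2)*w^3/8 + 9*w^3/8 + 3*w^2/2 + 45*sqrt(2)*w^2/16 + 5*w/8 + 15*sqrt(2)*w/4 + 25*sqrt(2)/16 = (w/2 + 1/2)^2*(w + 5/2)*(w + 5*sqrt(2)/2)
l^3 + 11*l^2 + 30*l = l*(l + 5)*(l + 6)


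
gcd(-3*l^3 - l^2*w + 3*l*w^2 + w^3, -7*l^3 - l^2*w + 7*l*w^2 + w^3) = -l^2 + w^2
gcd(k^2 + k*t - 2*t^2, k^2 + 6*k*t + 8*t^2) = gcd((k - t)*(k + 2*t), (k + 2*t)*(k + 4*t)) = k + 2*t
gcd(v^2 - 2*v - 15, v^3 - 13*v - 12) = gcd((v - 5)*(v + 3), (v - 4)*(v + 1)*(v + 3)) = v + 3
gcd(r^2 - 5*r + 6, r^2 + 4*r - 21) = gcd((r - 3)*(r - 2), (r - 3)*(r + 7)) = r - 3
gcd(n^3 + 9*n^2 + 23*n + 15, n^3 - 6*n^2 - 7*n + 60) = n + 3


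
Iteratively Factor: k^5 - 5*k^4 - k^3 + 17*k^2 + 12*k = (k + 1)*(k^4 - 6*k^3 + 5*k^2 + 12*k) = k*(k + 1)*(k^3 - 6*k^2 + 5*k + 12) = k*(k - 3)*(k + 1)*(k^2 - 3*k - 4) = k*(k - 3)*(k + 1)^2*(k - 4)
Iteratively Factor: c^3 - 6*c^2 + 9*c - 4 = (c - 4)*(c^2 - 2*c + 1) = (c - 4)*(c - 1)*(c - 1)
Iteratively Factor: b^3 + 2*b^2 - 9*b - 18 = (b + 2)*(b^2 - 9) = (b + 2)*(b + 3)*(b - 3)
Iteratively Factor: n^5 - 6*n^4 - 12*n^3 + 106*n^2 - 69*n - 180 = (n + 4)*(n^4 - 10*n^3 + 28*n^2 - 6*n - 45) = (n + 1)*(n + 4)*(n^3 - 11*n^2 + 39*n - 45) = (n - 3)*(n + 1)*(n + 4)*(n^2 - 8*n + 15) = (n - 3)^2*(n + 1)*(n + 4)*(n - 5)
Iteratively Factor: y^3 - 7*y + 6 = (y - 1)*(y^2 + y - 6) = (y - 2)*(y - 1)*(y + 3)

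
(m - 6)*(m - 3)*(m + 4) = m^3 - 5*m^2 - 18*m + 72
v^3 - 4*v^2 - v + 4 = (v - 4)*(v - 1)*(v + 1)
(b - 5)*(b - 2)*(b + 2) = b^3 - 5*b^2 - 4*b + 20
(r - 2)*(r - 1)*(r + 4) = r^3 + r^2 - 10*r + 8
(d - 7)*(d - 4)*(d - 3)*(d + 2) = d^4 - 12*d^3 + 33*d^2 + 38*d - 168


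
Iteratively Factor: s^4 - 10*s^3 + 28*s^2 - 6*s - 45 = (s + 1)*(s^3 - 11*s^2 + 39*s - 45) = (s - 3)*(s + 1)*(s^2 - 8*s + 15) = (s - 5)*(s - 3)*(s + 1)*(s - 3)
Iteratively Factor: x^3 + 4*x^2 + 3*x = (x + 3)*(x^2 + x) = x*(x + 3)*(x + 1)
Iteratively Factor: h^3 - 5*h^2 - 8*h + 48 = (h - 4)*(h^2 - h - 12) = (h - 4)*(h + 3)*(h - 4)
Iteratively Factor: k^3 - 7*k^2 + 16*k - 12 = (k - 2)*(k^2 - 5*k + 6) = (k - 2)^2*(k - 3)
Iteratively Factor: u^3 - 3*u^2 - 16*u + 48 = (u + 4)*(u^2 - 7*u + 12) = (u - 3)*(u + 4)*(u - 4)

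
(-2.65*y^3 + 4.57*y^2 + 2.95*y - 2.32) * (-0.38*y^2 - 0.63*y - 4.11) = 1.007*y^5 - 0.0671000000000002*y^4 + 6.8914*y^3 - 19.7596*y^2 - 10.6629*y + 9.5352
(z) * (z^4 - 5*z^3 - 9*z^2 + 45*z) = z^5 - 5*z^4 - 9*z^3 + 45*z^2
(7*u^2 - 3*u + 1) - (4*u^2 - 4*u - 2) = 3*u^2 + u + 3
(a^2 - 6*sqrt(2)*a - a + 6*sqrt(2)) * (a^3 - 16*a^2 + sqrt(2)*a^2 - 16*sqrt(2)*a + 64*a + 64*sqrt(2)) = a^5 - 17*a^4 - 5*sqrt(2)*a^4 + 68*a^3 + 85*sqrt(2)*a^3 - 400*sqrt(2)*a^2 + 140*a^2 - 960*a + 320*sqrt(2)*a + 768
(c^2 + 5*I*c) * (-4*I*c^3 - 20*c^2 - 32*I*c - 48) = -4*I*c^5 - 132*I*c^3 + 112*c^2 - 240*I*c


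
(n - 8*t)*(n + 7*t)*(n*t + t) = n^3*t - n^2*t^2 + n^2*t - 56*n*t^3 - n*t^2 - 56*t^3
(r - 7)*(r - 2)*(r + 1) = r^3 - 8*r^2 + 5*r + 14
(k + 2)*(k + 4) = k^2 + 6*k + 8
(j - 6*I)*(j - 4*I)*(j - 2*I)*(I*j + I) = I*j^4 + 12*j^3 + I*j^3 + 12*j^2 - 44*I*j^2 - 48*j - 44*I*j - 48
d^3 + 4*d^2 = d^2*(d + 4)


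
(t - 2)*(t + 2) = t^2 - 4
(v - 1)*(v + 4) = v^2 + 3*v - 4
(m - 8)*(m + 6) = m^2 - 2*m - 48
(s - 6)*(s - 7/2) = s^2 - 19*s/2 + 21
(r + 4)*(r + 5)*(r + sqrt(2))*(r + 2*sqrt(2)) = r^4 + 3*sqrt(2)*r^3 + 9*r^3 + 24*r^2 + 27*sqrt(2)*r^2 + 36*r + 60*sqrt(2)*r + 80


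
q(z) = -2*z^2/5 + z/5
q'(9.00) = -7.00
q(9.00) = -30.60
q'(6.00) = -4.60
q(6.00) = -13.20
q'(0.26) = -0.01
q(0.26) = 0.02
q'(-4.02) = 3.42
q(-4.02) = -7.27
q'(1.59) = -1.07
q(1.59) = -0.69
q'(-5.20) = 4.36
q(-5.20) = -11.86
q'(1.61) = -1.09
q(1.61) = -0.71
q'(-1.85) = 1.68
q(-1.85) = -1.74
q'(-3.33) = 2.86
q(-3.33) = -5.10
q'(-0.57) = 0.66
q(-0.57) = -0.24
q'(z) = 1/5 - 4*z/5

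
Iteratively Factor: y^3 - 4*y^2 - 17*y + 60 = (y - 5)*(y^2 + y - 12) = (y - 5)*(y - 3)*(y + 4)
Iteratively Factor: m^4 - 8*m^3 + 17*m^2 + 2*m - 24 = (m - 3)*(m^3 - 5*m^2 + 2*m + 8) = (m - 4)*(m - 3)*(m^2 - m - 2) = (m - 4)*(m - 3)*(m + 1)*(m - 2)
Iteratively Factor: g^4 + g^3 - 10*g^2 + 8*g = (g - 2)*(g^3 + 3*g^2 - 4*g) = (g - 2)*(g + 4)*(g^2 - g) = g*(g - 2)*(g + 4)*(g - 1)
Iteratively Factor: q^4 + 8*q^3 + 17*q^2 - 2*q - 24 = (q + 2)*(q^3 + 6*q^2 + 5*q - 12) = (q + 2)*(q + 3)*(q^2 + 3*q - 4) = (q - 1)*(q + 2)*(q + 3)*(q + 4)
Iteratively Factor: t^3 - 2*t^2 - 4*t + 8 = (t - 2)*(t^2 - 4) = (t - 2)^2*(t + 2)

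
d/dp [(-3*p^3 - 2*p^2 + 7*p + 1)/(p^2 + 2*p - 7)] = (-3*p^4 - 12*p^3 + 52*p^2 + 26*p - 51)/(p^4 + 4*p^3 - 10*p^2 - 28*p + 49)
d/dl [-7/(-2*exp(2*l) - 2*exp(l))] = 7*(-2*exp(l) - 1)*exp(-l)/(2*(exp(l) + 1)^2)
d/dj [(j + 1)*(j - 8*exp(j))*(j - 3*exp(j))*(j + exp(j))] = -10*j^3*exp(j) + 4*j^3 + 26*j^2*exp(2*j) - 40*j^2*exp(j) + 3*j^2 + 72*j*exp(3*j) + 52*j*exp(2*j) - 20*j*exp(j) + 96*exp(3*j) + 13*exp(2*j)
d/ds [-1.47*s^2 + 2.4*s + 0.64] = 2.4 - 2.94*s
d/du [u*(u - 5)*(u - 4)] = 3*u^2 - 18*u + 20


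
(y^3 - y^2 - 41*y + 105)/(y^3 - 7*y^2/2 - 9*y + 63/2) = 2*(y^2 + 2*y - 35)/(2*y^2 - y - 21)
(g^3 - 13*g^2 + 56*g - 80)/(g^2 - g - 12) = (g^2 - 9*g + 20)/(g + 3)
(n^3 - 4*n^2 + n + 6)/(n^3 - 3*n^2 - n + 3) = (n - 2)/(n - 1)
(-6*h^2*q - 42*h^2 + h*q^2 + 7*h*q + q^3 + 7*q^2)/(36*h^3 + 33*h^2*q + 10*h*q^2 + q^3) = (-2*h*q - 14*h + q^2 + 7*q)/(12*h^2 + 7*h*q + q^2)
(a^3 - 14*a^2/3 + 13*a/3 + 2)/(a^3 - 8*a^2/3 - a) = (a - 2)/a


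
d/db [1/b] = -1/b^2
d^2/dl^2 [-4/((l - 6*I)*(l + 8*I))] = 8*(-(l - 6*I)^2 - (l - 6*I)*(l + 8*I) - (l + 8*I)^2)/((l - 6*I)^3*(l + 8*I)^3)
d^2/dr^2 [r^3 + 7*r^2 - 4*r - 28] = 6*r + 14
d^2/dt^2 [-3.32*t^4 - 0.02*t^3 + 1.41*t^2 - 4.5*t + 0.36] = -39.84*t^2 - 0.12*t + 2.82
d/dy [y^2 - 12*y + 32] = 2*y - 12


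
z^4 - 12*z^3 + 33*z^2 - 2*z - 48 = (z - 8)*(z - 3)*(z - 2)*(z + 1)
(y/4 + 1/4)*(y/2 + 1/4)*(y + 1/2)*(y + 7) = y^4/8 + 9*y^3/8 + 61*y^2/32 + 9*y/8 + 7/32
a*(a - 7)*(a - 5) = a^3 - 12*a^2 + 35*a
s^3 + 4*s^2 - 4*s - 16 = (s - 2)*(s + 2)*(s + 4)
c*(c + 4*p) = c^2 + 4*c*p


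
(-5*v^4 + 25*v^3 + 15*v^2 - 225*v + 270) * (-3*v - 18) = 15*v^5 + 15*v^4 - 495*v^3 + 405*v^2 + 3240*v - 4860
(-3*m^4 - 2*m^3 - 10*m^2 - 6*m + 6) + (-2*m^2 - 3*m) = -3*m^4 - 2*m^3 - 12*m^2 - 9*m + 6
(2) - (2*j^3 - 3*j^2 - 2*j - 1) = -2*j^3 + 3*j^2 + 2*j + 3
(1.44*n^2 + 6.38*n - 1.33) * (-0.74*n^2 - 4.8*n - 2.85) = -1.0656*n^4 - 11.6332*n^3 - 33.7438*n^2 - 11.799*n + 3.7905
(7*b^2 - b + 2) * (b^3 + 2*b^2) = 7*b^5 + 13*b^4 + 4*b^2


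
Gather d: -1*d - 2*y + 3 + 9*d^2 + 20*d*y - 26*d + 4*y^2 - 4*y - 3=9*d^2 + d*(20*y - 27) + 4*y^2 - 6*y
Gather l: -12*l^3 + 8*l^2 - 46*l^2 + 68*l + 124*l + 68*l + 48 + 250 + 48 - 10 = -12*l^3 - 38*l^2 + 260*l + 336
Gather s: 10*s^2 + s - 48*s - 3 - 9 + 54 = 10*s^2 - 47*s + 42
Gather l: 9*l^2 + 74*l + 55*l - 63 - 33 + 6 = 9*l^2 + 129*l - 90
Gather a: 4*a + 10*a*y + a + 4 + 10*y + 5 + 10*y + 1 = a*(10*y + 5) + 20*y + 10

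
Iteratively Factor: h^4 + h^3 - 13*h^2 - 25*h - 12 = (h + 3)*(h^3 - 2*h^2 - 7*h - 4) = (h - 4)*(h + 3)*(h^2 + 2*h + 1) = (h - 4)*(h + 1)*(h + 3)*(h + 1)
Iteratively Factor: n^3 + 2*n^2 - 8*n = (n + 4)*(n^2 - 2*n) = n*(n + 4)*(n - 2)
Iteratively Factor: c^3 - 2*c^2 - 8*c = (c + 2)*(c^2 - 4*c) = c*(c + 2)*(c - 4)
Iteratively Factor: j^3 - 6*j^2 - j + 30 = (j + 2)*(j^2 - 8*j + 15) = (j - 5)*(j + 2)*(j - 3)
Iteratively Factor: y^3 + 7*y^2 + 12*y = (y + 4)*(y^2 + 3*y) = (y + 3)*(y + 4)*(y)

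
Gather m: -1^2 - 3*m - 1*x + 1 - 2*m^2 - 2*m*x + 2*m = -2*m^2 + m*(-2*x - 1) - x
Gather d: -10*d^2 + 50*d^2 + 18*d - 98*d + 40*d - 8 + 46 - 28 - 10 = 40*d^2 - 40*d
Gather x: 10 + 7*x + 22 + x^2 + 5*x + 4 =x^2 + 12*x + 36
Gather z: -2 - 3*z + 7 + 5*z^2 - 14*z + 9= 5*z^2 - 17*z + 14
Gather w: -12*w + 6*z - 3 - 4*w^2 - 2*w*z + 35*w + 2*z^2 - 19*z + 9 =-4*w^2 + w*(23 - 2*z) + 2*z^2 - 13*z + 6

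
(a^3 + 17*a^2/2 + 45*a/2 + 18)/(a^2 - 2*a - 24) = (2*a^2 + 9*a + 9)/(2*(a - 6))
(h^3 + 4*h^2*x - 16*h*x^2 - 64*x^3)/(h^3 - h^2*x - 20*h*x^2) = (-h^2 + 16*x^2)/(h*(-h + 5*x))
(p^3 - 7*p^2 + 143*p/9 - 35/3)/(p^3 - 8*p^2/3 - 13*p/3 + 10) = (p - 7/3)/(p + 2)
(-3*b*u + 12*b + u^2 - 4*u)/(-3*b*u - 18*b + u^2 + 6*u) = (u - 4)/(u + 6)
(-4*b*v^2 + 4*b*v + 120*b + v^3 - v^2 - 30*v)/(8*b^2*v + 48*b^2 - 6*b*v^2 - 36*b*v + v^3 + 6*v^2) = (v^2 - v - 30)/(-2*b*v - 12*b + v^2 + 6*v)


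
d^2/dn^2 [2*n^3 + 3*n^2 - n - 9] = 12*n + 6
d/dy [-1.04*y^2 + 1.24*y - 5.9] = 1.24 - 2.08*y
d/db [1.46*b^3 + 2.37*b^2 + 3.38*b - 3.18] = 4.38*b^2 + 4.74*b + 3.38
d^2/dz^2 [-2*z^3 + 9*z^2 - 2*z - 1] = 18 - 12*z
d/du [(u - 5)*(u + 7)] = 2*u + 2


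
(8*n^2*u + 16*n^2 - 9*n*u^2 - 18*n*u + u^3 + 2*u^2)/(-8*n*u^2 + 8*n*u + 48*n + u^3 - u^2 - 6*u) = (-n + u)/(u - 3)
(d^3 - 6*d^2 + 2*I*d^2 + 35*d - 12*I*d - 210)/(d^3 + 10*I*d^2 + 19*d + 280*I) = (d - 6)/(d + 8*I)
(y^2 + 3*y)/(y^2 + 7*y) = (y + 3)/(y + 7)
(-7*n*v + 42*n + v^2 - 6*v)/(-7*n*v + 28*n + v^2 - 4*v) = (v - 6)/(v - 4)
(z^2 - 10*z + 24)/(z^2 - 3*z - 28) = (-z^2 + 10*z - 24)/(-z^2 + 3*z + 28)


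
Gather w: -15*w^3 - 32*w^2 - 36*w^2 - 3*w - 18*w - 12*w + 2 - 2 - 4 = -15*w^3 - 68*w^2 - 33*w - 4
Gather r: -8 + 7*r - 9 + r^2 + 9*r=r^2 + 16*r - 17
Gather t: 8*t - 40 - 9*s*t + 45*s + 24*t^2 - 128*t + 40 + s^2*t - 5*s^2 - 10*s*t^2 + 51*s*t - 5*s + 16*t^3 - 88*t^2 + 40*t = -5*s^2 + 40*s + 16*t^3 + t^2*(-10*s - 64) + t*(s^2 + 42*s - 80)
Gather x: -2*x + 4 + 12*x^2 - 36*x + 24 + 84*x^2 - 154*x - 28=96*x^2 - 192*x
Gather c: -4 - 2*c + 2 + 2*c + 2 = 0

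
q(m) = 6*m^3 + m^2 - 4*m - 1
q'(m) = 18*m^2 + 2*m - 4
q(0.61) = -1.71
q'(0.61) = 3.92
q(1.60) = 19.74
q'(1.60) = 45.28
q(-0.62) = 0.43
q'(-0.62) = 1.68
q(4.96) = 735.91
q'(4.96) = 448.75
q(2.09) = 49.78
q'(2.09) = 78.81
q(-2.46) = -74.43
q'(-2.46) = 100.01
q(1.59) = 19.29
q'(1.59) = 44.69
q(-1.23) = -5.73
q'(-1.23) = 20.77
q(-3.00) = -142.00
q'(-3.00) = 152.00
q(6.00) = 1307.00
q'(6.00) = 656.00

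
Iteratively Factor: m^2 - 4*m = (m)*(m - 4)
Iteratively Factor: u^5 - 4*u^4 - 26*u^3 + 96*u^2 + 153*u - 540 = (u - 3)*(u^4 - u^3 - 29*u^2 + 9*u + 180) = (u - 3)*(u + 3)*(u^3 - 4*u^2 - 17*u + 60) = (u - 3)^2*(u + 3)*(u^2 - u - 20) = (u - 5)*(u - 3)^2*(u + 3)*(u + 4)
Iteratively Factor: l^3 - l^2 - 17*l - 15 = (l + 1)*(l^2 - 2*l - 15) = (l - 5)*(l + 1)*(l + 3)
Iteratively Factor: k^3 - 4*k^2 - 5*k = (k - 5)*(k^2 + k) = (k - 5)*(k + 1)*(k)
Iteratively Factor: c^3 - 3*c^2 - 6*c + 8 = (c - 1)*(c^2 - 2*c - 8) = (c - 1)*(c + 2)*(c - 4)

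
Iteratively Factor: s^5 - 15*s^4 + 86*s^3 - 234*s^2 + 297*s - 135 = (s - 3)*(s^4 - 12*s^3 + 50*s^2 - 84*s + 45) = (s - 3)*(s - 1)*(s^3 - 11*s^2 + 39*s - 45) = (s - 5)*(s - 3)*(s - 1)*(s^2 - 6*s + 9) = (s - 5)*(s - 3)^2*(s - 1)*(s - 3)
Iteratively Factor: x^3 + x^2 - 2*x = (x)*(x^2 + x - 2) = x*(x - 1)*(x + 2)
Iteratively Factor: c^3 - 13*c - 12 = (c - 4)*(c^2 + 4*c + 3) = (c - 4)*(c + 1)*(c + 3)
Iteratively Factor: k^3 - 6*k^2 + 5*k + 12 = (k - 3)*(k^2 - 3*k - 4) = (k - 4)*(k - 3)*(k + 1)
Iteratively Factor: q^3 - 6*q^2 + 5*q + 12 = (q + 1)*(q^2 - 7*q + 12) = (q - 3)*(q + 1)*(q - 4)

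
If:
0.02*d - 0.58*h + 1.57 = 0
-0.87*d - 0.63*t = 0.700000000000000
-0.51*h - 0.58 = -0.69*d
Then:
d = 2.92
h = 2.81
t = -5.14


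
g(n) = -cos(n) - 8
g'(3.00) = 0.14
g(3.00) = -7.01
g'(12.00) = -0.54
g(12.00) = -8.84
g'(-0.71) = -0.65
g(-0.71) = -8.76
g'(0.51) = 0.49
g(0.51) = -8.87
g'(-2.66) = -0.46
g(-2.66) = -7.11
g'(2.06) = 0.88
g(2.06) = -7.53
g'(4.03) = -0.78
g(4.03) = -7.37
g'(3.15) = -0.01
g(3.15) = -7.00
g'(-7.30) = -0.85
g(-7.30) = -8.53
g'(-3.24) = 0.10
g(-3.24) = -7.00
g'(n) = sin(n)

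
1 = 1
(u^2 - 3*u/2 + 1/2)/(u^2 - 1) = (u - 1/2)/(u + 1)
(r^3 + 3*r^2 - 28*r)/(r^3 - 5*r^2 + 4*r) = (r + 7)/(r - 1)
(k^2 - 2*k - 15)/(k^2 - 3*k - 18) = (k - 5)/(k - 6)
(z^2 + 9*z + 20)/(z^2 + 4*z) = (z + 5)/z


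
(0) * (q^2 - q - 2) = 0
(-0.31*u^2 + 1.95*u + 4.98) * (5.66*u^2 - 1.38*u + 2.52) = -1.7546*u^4 + 11.4648*u^3 + 24.7146*u^2 - 1.9584*u + 12.5496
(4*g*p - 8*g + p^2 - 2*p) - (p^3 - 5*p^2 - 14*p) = 4*g*p - 8*g - p^3 + 6*p^2 + 12*p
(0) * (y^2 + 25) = 0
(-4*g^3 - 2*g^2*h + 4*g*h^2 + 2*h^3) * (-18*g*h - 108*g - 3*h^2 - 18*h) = 72*g^4*h + 432*g^4 + 48*g^3*h^2 + 288*g^3*h - 66*g^2*h^3 - 396*g^2*h^2 - 48*g*h^4 - 288*g*h^3 - 6*h^5 - 36*h^4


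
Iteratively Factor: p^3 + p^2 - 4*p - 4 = (p - 2)*(p^2 + 3*p + 2) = (p - 2)*(p + 1)*(p + 2)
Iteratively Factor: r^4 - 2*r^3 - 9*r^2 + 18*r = (r + 3)*(r^3 - 5*r^2 + 6*r) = (r - 2)*(r + 3)*(r^2 - 3*r) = (r - 3)*(r - 2)*(r + 3)*(r)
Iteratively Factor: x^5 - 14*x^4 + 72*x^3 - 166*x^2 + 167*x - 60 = (x - 3)*(x^4 - 11*x^3 + 39*x^2 - 49*x + 20) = (x - 5)*(x - 3)*(x^3 - 6*x^2 + 9*x - 4) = (x - 5)*(x - 3)*(x - 1)*(x^2 - 5*x + 4) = (x - 5)*(x - 4)*(x - 3)*(x - 1)*(x - 1)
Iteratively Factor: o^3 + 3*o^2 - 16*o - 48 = (o - 4)*(o^2 + 7*o + 12) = (o - 4)*(o + 4)*(o + 3)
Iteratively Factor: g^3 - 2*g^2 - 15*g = (g + 3)*(g^2 - 5*g) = (g - 5)*(g + 3)*(g)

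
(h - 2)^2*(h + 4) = h^3 - 12*h + 16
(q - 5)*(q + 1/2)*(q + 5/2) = q^3 - 2*q^2 - 55*q/4 - 25/4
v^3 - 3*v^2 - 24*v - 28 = (v - 7)*(v + 2)^2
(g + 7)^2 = g^2 + 14*g + 49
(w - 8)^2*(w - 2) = w^3 - 18*w^2 + 96*w - 128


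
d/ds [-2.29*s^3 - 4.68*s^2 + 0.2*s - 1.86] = -6.87*s^2 - 9.36*s + 0.2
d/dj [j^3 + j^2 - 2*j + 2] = 3*j^2 + 2*j - 2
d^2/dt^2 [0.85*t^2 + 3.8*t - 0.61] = 1.70000000000000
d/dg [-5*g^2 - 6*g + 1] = -10*g - 6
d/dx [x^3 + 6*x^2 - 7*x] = 3*x^2 + 12*x - 7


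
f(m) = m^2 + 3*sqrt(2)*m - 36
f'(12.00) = 28.24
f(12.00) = 158.91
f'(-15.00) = -25.76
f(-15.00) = 125.36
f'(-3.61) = -2.98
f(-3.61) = -38.28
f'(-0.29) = 3.66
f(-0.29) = -37.15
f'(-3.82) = -3.40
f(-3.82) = -37.61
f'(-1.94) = 0.36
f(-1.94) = -40.47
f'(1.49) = 7.22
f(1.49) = -27.46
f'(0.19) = 4.62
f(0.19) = -35.16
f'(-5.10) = -5.96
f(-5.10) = -31.63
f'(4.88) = 14.00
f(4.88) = 8.52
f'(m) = 2*m + 3*sqrt(2)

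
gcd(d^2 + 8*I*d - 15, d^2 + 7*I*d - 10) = d + 5*I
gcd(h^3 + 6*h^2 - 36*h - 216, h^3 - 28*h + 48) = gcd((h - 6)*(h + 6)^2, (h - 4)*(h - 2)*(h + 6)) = h + 6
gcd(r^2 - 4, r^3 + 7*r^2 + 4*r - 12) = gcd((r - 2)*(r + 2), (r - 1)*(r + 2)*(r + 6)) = r + 2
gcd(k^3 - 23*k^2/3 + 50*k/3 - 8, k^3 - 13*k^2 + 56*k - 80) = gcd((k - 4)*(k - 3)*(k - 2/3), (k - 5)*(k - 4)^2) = k - 4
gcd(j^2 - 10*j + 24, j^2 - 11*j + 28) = j - 4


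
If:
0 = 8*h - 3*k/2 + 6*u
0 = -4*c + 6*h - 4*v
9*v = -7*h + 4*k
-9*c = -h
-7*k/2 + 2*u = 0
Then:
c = 0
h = 0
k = 0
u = 0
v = 0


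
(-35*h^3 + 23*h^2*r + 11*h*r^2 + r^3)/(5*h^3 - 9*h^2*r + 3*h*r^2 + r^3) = (7*h + r)/(-h + r)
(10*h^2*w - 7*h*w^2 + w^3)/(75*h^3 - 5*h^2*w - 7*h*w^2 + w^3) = w*(-2*h + w)/(-15*h^2 - 2*h*w + w^2)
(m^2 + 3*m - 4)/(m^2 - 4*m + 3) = (m + 4)/(m - 3)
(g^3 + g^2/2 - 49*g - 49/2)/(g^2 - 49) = g + 1/2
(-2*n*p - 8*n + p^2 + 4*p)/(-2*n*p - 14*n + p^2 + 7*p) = (p + 4)/(p + 7)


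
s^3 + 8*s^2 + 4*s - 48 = (s - 2)*(s + 4)*(s + 6)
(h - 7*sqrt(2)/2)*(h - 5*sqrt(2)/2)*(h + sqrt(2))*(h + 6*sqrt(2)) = h^4 + sqrt(2)*h^3 - 109*h^2/2 + 101*sqrt(2)*h/2 + 210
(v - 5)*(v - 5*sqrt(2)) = v^2 - 5*sqrt(2)*v - 5*v + 25*sqrt(2)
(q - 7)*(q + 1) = q^2 - 6*q - 7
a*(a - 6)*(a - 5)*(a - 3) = a^4 - 14*a^3 + 63*a^2 - 90*a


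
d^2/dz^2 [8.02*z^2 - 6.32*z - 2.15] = 16.0400000000000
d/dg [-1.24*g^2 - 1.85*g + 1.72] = -2.48*g - 1.85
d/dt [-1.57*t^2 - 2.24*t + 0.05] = -3.14*t - 2.24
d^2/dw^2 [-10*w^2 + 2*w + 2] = -20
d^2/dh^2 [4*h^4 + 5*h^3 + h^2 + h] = 48*h^2 + 30*h + 2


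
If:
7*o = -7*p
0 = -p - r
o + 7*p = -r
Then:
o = 0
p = 0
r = 0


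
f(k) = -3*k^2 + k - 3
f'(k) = 1 - 6*k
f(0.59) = -3.45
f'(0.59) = -2.54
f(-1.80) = -14.52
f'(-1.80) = 11.80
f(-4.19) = -59.86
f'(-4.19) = 26.14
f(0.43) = -3.12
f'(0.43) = -1.58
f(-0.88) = -6.20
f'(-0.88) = 6.28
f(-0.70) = -5.17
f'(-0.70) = 5.20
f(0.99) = -4.95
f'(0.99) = -4.94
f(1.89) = -11.83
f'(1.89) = -10.34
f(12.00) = -423.00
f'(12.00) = -71.00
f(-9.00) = -255.00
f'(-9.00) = 55.00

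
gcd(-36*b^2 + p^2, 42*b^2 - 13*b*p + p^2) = -6*b + p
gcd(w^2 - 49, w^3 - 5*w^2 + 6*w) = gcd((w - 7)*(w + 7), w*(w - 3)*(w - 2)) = 1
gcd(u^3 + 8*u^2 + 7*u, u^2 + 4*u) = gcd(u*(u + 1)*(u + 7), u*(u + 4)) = u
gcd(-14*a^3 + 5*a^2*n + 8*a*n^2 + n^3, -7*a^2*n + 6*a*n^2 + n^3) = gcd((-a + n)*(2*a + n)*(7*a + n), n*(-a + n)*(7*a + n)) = 7*a^2 - 6*a*n - n^2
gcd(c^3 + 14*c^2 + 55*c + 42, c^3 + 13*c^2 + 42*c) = c^2 + 13*c + 42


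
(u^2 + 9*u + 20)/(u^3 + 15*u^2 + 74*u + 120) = 1/(u + 6)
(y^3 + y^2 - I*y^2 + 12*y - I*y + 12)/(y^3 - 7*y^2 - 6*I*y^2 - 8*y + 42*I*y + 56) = (y^2 + y*(1 + 3*I) + 3*I)/(y^2 - y*(7 + 2*I) + 14*I)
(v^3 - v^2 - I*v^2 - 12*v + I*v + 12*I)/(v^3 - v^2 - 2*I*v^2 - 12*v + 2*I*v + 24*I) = (v - I)/(v - 2*I)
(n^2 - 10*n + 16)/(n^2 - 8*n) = (n - 2)/n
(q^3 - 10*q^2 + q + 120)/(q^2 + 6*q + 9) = (q^2 - 13*q + 40)/(q + 3)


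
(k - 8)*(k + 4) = k^2 - 4*k - 32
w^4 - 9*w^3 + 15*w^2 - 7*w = w*(w - 7)*(w - 1)^2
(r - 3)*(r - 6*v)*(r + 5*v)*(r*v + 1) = r^4*v - r^3*v^2 - 3*r^3*v + r^3 - 30*r^2*v^3 + 3*r^2*v^2 - r^2*v - 3*r^2 + 90*r*v^3 - 30*r*v^2 + 3*r*v + 90*v^2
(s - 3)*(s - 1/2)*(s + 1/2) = s^3 - 3*s^2 - s/4 + 3/4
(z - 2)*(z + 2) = z^2 - 4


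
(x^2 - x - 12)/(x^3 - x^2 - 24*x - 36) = (x - 4)/(x^2 - 4*x - 12)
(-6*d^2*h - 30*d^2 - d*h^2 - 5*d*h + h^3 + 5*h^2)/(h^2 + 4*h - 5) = (-6*d^2 - d*h + h^2)/(h - 1)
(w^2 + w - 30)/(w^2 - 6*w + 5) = (w + 6)/(w - 1)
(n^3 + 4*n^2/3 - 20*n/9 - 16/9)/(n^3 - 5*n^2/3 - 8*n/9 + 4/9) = (3*n^2 + 2*n - 8)/(3*n^2 - 7*n + 2)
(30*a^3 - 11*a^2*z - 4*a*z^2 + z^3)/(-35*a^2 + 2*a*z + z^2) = (-6*a^2 + a*z + z^2)/(7*a + z)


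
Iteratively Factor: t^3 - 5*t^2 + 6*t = (t)*(t^2 - 5*t + 6) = t*(t - 2)*(t - 3)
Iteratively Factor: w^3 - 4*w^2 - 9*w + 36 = (w - 3)*(w^2 - w - 12) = (w - 4)*(w - 3)*(w + 3)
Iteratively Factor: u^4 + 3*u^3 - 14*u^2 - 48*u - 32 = (u - 4)*(u^3 + 7*u^2 + 14*u + 8) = (u - 4)*(u + 2)*(u^2 + 5*u + 4) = (u - 4)*(u + 2)*(u + 4)*(u + 1)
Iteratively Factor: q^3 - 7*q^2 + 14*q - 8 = (q - 4)*(q^2 - 3*q + 2) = (q - 4)*(q - 2)*(q - 1)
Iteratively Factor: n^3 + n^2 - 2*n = (n - 1)*(n^2 + 2*n) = n*(n - 1)*(n + 2)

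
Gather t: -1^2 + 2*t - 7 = 2*t - 8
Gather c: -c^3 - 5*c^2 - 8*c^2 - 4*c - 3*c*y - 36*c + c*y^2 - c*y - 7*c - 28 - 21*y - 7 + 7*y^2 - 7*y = -c^3 - 13*c^2 + c*(y^2 - 4*y - 47) + 7*y^2 - 28*y - 35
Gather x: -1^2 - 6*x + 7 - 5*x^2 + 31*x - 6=-5*x^2 + 25*x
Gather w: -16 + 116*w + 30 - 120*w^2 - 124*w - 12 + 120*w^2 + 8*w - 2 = 0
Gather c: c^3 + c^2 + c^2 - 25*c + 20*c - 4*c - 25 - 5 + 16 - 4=c^3 + 2*c^2 - 9*c - 18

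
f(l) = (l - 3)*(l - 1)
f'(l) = 2*l - 4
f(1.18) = -0.33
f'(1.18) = -1.64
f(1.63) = -0.86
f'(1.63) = -0.74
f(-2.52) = 19.43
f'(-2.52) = -9.04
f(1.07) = -0.14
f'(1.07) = -1.86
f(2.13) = -0.98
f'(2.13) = 0.26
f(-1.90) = 14.21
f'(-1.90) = -7.80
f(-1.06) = 8.36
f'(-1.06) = -6.12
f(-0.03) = 3.12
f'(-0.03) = -4.06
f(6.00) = 15.00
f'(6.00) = 8.00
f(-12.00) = 195.00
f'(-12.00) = -28.00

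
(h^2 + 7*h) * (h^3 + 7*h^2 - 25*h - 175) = h^5 + 14*h^4 + 24*h^3 - 350*h^2 - 1225*h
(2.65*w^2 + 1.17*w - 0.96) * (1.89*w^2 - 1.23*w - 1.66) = 5.0085*w^4 - 1.0482*w^3 - 7.6525*w^2 - 0.7614*w + 1.5936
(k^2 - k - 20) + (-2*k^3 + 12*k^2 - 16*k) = -2*k^3 + 13*k^2 - 17*k - 20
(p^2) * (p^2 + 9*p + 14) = p^4 + 9*p^3 + 14*p^2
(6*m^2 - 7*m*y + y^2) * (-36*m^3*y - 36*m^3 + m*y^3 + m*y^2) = -216*m^5*y - 216*m^5 + 252*m^4*y^2 + 252*m^4*y - 30*m^3*y^3 - 30*m^3*y^2 - 7*m^2*y^4 - 7*m^2*y^3 + m*y^5 + m*y^4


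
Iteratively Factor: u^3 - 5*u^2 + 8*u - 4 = (u - 2)*(u^2 - 3*u + 2) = (u - 2)^2*(u - 1)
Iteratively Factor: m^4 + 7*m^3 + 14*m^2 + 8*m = (m)*(m^3 + 7*m^2 + 14*m + 8) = m*(m + 4)*(m^2 + 3*m + 2) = m*(m + 2)*(m + 4)*(m + 1)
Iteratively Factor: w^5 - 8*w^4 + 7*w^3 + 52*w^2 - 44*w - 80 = (w + 1)*(w^4 - 9*w^3 + 16*w^2 + 36*w - 80) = (w - 2)*(w + 1)*(w^3 - 7*w^2 + 2*w + 40) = (w - 2)*(w + 1)*(w + 2)*(w^2 - 9*w + 20) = (w - 5)*(w - 2)*(w + 1)*(w + 2)*(w - 4)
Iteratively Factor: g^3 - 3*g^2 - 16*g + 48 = (g - 3)*(g^2 - 16) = (g - 3)*(g + 4)*(g - 4)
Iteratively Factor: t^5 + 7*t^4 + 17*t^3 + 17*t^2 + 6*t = (t)*(t^4 + 7*t^3 + 17*t^2 + 17*t + 6) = t*(t + 1)*(t^3 + 6*t^2 + 11*t + 6) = t*(t + 1)*(t + 2)*(t^2 + 4*t + 3) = t*(t + 1)^2*(t + 2)*(t + 3)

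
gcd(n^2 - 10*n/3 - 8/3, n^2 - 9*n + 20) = n - 4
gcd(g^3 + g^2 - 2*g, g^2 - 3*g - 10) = g + 2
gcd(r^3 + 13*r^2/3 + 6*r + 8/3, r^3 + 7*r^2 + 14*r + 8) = r^2 + 3*r + 2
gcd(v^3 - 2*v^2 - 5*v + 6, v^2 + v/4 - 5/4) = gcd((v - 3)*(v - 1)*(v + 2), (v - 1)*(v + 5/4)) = v - 1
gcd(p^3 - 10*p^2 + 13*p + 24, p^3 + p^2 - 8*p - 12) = p - 3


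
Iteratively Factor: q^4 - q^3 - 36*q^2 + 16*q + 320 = (q + 4)*(q^3 - 5*q^2 - 16*q + 80) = (q - 4)*(q + 4)*(q^2 - q - 20) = (q - 5)*(q - 4)*(q + 4)*(q + 4)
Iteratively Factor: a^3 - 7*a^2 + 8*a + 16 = (a - 4)*(a^2 - 3*a - 4) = (a - 4)^2*(a + 1)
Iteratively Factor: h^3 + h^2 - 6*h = (h - 2)*(h^2 + 3*h) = (h - 2)*(h + 3)*(h)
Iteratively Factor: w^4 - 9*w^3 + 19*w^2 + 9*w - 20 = (w + 1)*(w^3 - 10*w^2 + 29*w - 20) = (w - 5)*(w + 1)*(w^2 - 5*w + 4) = (w - 5)*(w - 4)*(w + 1)*(w - 1)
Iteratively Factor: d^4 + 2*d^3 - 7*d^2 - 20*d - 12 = (d + 2)*(d^3 - 7*d - 6) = (d + 2)^2*(d^2 - 2*d - 3) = (d - 3)*(d + 2)^2*(d + 1)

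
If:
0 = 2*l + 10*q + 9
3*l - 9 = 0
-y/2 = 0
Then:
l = 3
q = -3/2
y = 0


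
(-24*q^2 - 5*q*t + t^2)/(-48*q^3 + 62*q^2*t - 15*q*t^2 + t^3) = (3*q + t)/(6*q^2 - 7*q*t + t^2)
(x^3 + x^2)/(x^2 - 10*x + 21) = x^2*(x + 1)/(x^2 - 10*x + 21)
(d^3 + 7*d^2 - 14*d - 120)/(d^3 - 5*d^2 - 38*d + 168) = (d + 5)/(d - 7)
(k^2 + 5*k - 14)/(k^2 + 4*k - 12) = (k + 7)/(k + 6)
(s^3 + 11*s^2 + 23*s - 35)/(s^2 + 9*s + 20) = (s^2 + 6*s - 7)/(s + 4)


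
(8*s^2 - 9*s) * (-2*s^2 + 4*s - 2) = -16*s^4 + 50*s^3 - 52*s^2 + 18*s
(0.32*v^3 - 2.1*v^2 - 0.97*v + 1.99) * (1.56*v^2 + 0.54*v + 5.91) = 0.4992*v^5 - 3.1032*v^4 - 0.756*v^3 - 9.8304*v^2 - 4.6581*v + 11.7609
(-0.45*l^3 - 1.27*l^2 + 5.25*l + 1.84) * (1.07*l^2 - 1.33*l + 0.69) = -0.4815*l^5 - 0.7604*l^4 + 6.9961*l^3 - 5.89*l^2 + 1.1753*l + 1.2696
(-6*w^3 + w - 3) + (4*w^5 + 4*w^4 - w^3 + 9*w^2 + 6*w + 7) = 4*w^5 + 4*w^4 - 7*w^3 + 9*w^2 + 7*w + 4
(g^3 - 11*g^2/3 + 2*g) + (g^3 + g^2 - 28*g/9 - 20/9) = 2*g^3 - 8*g^2/3 - 10*g/9 - 20/9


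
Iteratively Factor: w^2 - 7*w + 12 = (w - 4)*(w - 3)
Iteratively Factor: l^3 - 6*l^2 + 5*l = (l)*(l^2 - 6*l + 5) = l*(l - 1)*(l - 5)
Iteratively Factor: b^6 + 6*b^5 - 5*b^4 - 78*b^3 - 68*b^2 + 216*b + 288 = (b + 4)*(b^5 + 2*b^4 - 13*b^3 - 26*b^2 + 36*b + 72) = (b - 2)*(b + 4)*(b^4 + 4*b^3 - 5*b^2 - 36*b - 36) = (b - 2)*(b + 3)*(b + 4)*(b^3 + b^2 - 8*b - 12) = (b - 3)*(b - 2)*(b + 3)*(b + 4)*(b^2 + 4*b + 4) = (b - 3)*(b - 2)*(b + 2)*(b + 3)*(b + 4)*(b + 2)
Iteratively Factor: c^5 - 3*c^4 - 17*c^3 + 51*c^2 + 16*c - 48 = (c - 1)*(c^4 - 2*c^3 - 19*c^2 + 32*c + 48) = (c - 1)*(c + 4)*(c^3 - 6*c^2 + 5*c + 12) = (c - 4)*(c - 1)*(c + 4)*(c^2 - 2*c - 3) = (c - 4)*(c - 3)*(c - 1)*(c + 4)*(c + 1)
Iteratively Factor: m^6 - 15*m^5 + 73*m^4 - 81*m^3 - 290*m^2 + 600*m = (m)*(m^5 - 15*m^4 + 73*m^3 - 81*m^2 - 290*m + 600) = m*(m - 5)*(m^4 - 10*m^3 + 23*m^2 + 34*m - 120) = m*(m - 5)^2*(m^3 - 5*m^2 - 2*m + 24) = m*(m - 5)^2*(m - 4)*(m^2 - m - 6) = m*(m - 5)^2*(m - 4)*(m - 3)*(m + 2)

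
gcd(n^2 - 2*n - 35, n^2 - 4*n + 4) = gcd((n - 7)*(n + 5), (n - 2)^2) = 1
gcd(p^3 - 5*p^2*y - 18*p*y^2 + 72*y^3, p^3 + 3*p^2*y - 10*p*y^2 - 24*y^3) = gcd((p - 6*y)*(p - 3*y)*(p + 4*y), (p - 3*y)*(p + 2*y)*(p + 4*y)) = -p^2 - p*y + 12*y^2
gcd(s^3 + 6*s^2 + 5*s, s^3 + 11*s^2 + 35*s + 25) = s^2 + 6*s + 5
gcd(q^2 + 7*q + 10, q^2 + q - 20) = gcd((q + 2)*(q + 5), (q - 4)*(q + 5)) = q + 5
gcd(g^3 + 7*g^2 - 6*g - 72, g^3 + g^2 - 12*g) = g^2 + g - 12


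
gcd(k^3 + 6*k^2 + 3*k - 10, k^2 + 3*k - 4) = k - 1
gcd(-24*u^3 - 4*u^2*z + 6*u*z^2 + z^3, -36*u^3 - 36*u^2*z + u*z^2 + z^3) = 6*u + z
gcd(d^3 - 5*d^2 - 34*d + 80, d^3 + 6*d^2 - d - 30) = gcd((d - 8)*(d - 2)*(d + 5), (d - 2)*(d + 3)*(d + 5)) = d^2 + 3*d - 10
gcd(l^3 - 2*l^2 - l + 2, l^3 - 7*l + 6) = l^2 - 3*l + 2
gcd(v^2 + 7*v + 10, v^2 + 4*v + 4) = v + 2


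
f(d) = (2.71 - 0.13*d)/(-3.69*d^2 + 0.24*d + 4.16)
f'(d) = (2.71 - 0.13*d)*(7.38*d - 0.24)/(-3.69*d^2 + 0.24*d + 4.16)^2 - 0.13/(-3.69*d^2 + 0.24*d + 4.16)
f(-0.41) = 0.80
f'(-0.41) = -0.80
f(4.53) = -0.03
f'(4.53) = 0.02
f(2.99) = -0.08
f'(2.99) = 0.07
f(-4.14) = -0.05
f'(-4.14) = -0.03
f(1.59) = -0.52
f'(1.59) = 1.28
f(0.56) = 0.84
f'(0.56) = 1.00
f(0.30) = 0.68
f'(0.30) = 0.31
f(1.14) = -7.08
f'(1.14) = 160.21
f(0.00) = 0.65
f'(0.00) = -0.07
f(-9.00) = -0.01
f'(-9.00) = -0.00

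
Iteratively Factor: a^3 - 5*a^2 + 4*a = (a)*(a^2 - 5*a + 4) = a*(a - 1)*(a - 4)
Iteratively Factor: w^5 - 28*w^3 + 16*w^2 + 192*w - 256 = (w - 4)*(w^4 + 4*w^3 - 12*w^2 - 32*w + 64) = (w - 4)*(w + 4)*(w^3 - 12*w + 16) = (w - 4)*(w - 2)*(w + 4)*(w^2 + 2*w - 8) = (w - 4)*(w - 2)^2*(w + 4)*(w + 4)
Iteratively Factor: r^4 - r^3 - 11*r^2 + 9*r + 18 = (r + 3)*(r^3 - 4*r^2 + r + 6) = (r - 2)*(r + 3)*(r^2 - 2*r - 3) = (r - 2)*(r + 1)*(r + 3)*(r - 3)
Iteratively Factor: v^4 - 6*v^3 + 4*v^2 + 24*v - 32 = (v - 2)*(v^3 - 4*v^2 - 4*v + 16) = (v - 4)*(v - 2)*(v^2 - 4) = (v - 4)*(v - 2)^2*(v + 2)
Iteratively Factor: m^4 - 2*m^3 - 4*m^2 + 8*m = (m - 2)*(m^3 - 4*m) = (m - 2)^2*(m^2 + 2*m) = (m - 2)^2*(m + 2)*(m)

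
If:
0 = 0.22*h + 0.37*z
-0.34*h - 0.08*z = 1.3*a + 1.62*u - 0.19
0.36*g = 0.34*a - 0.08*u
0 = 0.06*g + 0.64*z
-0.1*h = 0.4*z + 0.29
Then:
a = 11.83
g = 13.34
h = 2.10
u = -9.76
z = -1.25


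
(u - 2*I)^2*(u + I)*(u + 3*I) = u^4 + 9*u^2 - 4*I*u + 12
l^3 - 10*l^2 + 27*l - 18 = (l - 6)*(l - 3)*(l - 1)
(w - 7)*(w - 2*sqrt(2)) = w^2 - 7*w - 2*sqrt(2)*w + 14*sqrt(2)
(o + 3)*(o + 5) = o^2 + 8*o + 15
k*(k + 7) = k^2 + 7*k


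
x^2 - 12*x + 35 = (x - 7)*(x - 5)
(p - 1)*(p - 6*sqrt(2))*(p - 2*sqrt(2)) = p^3 - 8*sqrt(2)*p^2 - p^2 + 8*sqrt(2)*p + 24*p - 24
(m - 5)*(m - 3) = m^2 - 8*m + 15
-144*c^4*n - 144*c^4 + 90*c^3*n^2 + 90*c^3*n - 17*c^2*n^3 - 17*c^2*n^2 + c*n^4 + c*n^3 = (-8*c + n)*(-6*c + n)*(-3*c + n)*(c*n + c)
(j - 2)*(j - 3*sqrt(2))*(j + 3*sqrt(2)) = j^3 - 2*j^2 - 18*j + 36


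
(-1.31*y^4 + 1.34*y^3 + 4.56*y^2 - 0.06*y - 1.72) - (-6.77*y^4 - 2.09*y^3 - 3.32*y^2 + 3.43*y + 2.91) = 5.46*y^4 + 3.43*y^3 + 7.88*y^2 - 3.49*y - 4.63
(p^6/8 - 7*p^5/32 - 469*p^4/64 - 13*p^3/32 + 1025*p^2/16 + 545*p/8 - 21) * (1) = p^6/8 - 7*p^5/32 - 469*p^4/64 - 13*p^3/32 + 1025*p^2/16 + 545*p/8 - 21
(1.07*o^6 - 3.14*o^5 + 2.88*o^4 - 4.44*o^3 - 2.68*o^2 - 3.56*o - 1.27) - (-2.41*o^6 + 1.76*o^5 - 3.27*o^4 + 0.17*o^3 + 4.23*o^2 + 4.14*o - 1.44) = 3.48*o^6 - 4.9*o^5 + 6.15*o^4 - 4.61*o^3 - 6.91*o^2 - 7.7*o + 0.17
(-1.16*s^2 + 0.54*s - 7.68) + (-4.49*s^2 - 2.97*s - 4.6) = -5.65*s^2 - 2.43*s - 12.28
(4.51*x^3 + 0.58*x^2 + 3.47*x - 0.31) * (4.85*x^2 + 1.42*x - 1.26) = 21.8735*x^5 + 9.2172*x^4 + 11.9705*x^3 + 2.6931*x^2 - 4.8124*x + 0.3906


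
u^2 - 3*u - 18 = (u - 6)*(u + 3)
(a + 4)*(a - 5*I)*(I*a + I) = I*a^3 + 5*a^2 + 5*I*a^2 + 25*a + 4*I*a + 20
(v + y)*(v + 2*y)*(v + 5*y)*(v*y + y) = v^4*y + 8*v^3*y^2 + v^3*y + 17*v^2*y^3 + 8*v^2*y^2 + 10*v*y^4 + 17*v*y^3 + 10*y^4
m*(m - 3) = m^2 - 3*m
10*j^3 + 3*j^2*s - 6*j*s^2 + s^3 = (-5*j + s)*(-2*j + s)*(j + s)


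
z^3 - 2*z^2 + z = z*(z - 1)^2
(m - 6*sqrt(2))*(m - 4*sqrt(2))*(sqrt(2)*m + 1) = sqrt(2)*m^3 - 19*m^2 + 38*sqrt(2)*m + 48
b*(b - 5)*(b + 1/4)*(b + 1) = b^4 - 15*b^3/4 - 6*b^2 - 5*b/4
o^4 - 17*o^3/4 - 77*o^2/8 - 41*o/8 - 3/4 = (o - 6)*(o + 1/4)*(o + 1/2)*(o + 1)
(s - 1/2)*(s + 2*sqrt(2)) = s^2 - s/2 + 2*sqrt(2)*s - sqrt(2)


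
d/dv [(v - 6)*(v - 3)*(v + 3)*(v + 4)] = 4*v^3 - 6*v^2 - 66*v + 18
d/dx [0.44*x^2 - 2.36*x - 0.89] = 0.88*x - 2.36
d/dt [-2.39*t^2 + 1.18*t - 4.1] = 1.18 - 4.78*t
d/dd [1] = 0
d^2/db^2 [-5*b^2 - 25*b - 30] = -10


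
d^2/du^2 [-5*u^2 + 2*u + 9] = -10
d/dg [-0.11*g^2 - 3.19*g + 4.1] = -0.22*g - 3.19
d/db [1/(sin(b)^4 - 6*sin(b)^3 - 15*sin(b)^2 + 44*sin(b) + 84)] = 2*(-2*sin(b)^2 + 13*sin(b) - 11)*cos(b)/((sin(b) - 7)^2*(sin(b) - 3)^2*(sin(b) + 2)^3)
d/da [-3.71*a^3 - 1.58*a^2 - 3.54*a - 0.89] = -11.13*a^2 - 3.16*a - 3.54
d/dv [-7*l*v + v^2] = -7*l + 2*v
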